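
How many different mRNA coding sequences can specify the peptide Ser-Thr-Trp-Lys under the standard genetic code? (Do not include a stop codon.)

48

Ser: 6 codons.
Thr: 4 codons.
Trp: 1 codon.
Lys: 2 codons.
6 × 4 × 1 × 2 = 48.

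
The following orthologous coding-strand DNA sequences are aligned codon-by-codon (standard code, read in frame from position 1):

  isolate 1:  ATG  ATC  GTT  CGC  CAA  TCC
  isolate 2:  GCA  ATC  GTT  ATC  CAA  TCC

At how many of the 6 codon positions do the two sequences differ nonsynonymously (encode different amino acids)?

2

Codon 1: ATG Met / GCA Ala — nonsynonymous.
Codon 2: ATC Ile / ATC Ile — identical.
Codon 3: GTT Val / GTT Val — identical.
Codon 4: CGC Arg / ATC Ile — nonsynonymous.
Codon 5: CAA Gln / CAA Gln — identical.
Codon 6: TCC Ser / TCC Ser — identical.
Nonsynonymous differences: 2.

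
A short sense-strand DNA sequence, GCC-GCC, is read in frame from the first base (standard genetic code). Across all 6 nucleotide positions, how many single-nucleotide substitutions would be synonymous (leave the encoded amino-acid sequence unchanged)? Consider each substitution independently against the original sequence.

Codon 1 (GCC, Ala): 3 synonymous substitutions.
Codon 2 (GCC, Ala): 3 synonymous substitutions.
Total: 3 + 3 = 6.

6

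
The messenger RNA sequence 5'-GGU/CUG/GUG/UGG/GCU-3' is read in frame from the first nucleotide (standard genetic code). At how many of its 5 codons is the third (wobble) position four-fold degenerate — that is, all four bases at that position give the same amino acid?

4

Codon 1 GGU (Gly): third position 4-fold.
Codon 2 CUG (Leu): third position 4-fold.
Codon 3 GUG (Val): third position 4-fold.
Codon 4 UGG (Trp): third position 1-fold.
Codon 5 GCU (Ala): third position 4-fold.
Four-fold degenerate third positions: 4.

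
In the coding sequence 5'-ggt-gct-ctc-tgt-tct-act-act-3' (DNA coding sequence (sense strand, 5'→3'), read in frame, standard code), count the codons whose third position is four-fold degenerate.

6

Codon 1 GGT (Gly): third position 4-fold.
Codon 2 GCT (Ala): third position 4-fold.
Codon 3 CTC (Leu): third position 4-fold.
Codon 4 TGT (Cys): third position 2-fold.
Codon 5 TCT (Ser): third position 4-fold.
Codon 6 ACT (Thr): third position 4-fold.
Codon 7 ACT (Thr): third position 4-fold.
Four-fold degenerate third positions: 6.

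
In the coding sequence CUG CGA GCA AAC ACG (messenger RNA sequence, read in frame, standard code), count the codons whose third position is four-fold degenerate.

Codon 1 CUG (Leu): third position 4-fold.
Codon 2 CGA (Arg): third position 4-fold.
Codon 3 GCA (Ala): third position 4-fold.
Codon 4 AAC (Asn): third position 2-fold.
Codon 5 ACG (Thr): third position 4-fold.
Four-fold degenerate third positions: 4.

4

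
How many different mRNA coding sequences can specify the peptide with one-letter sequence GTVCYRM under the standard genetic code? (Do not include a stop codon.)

Gly: 4 codons.
Thr: 4 codons.
Val: 4 codons.
Cys: 2 codons.
Tyr: 2 codons.
Arg: 6 codons.
Met: 1 codon.
4 × 4 × 4 × 2 × 2 × 6 × 1 = 1536.

1536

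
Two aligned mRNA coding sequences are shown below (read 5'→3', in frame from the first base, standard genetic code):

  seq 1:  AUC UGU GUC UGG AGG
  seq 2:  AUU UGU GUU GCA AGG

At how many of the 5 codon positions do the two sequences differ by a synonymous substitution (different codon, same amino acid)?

2

Codon 1: AUC Ile / AUU Ile — synonymous.
Codon 2: UGU Cys / UGU Cys — identical.
Codon 3: GUC Val / GUU Val — synonymous.
Codon 4: UGG Trp / GCA Ala — nonsynonymous.
Codon 5: AGG Arg / AGG Arg — identical.
Synonymous differences: 2.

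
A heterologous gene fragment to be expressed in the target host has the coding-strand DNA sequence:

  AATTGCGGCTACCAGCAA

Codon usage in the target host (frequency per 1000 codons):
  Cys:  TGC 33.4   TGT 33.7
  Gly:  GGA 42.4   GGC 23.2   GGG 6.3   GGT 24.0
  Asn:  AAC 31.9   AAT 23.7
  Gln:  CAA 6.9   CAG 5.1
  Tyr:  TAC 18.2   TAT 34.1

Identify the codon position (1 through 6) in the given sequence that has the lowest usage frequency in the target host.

5

Codon 1 AAT (Asn): 23.7 per 1000.
Codon 2 TGC (Cys): 33.4 per 1000.
Codon 3 GGC (Gly): 23.2 per 1000.
Codon 4 TAC (Tyr): 18.2 per 1000.
Codon 5 CAG (Gln): 5.1 per 1000.
Codon 6 CAA (Gln): 6.9 per 1000.
Lowest frequency is 5.1 at codon 5.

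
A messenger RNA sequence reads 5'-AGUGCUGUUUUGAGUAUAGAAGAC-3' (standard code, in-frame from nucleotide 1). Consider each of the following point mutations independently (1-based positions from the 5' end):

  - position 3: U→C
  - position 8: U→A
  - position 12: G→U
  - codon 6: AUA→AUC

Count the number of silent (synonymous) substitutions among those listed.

Codon 1: AGU (Ser) → AGC (Ser) — synonymous.
Codon 3: GUU (Val) → GAU (Asp) — missense.
Codon 4: UUG (Leu) → UUU (Phe) — missense.
Codon 6: AUA (Ile) → AUC (Ile) — synonymous.
Synonymous: 2 of 4.

2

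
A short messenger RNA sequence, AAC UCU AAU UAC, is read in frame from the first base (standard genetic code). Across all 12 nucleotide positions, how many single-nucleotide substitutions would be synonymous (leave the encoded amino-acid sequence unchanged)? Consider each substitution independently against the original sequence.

Codon 1 (AAC, Asn): 1 synonymous substitution.
Codon 2 (UCU, Ser): 3 synonymous substitutions.
Codon 3 (AAU, Asn): 1 synonymous substitution.
Codon 4 (UAC, Tyr): 1 synonymous substitution.
Total: 1 + 3 + 1 + 1 = 6.

6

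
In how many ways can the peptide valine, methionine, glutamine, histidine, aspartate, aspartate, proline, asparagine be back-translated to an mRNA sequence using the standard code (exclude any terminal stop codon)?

512

Val: 4 codons.
Met: 1 codon.
Gln: 2 codons.
His: 2 codons.
Asp: 2 codons.
Asp: 2 codons.
Pro: 4 codons.
Asn: 2 codons.
4 × 1 × 2 × 2 × 2 × 2 × 4 × 2 = 512.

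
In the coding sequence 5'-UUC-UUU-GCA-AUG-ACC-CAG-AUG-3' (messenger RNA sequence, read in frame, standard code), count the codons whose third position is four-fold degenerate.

2

Codon 1 UUC (Phe): third position 2-fold.
Codon 2 UUU (Phe): third position 2-fold.
Codon 3 GCA (Ala): third position 4-fold.
Codon 4 AUG (Met): third position 1-fold.
Codon 5 ACC (Thr): third position 4-fold.
Codon 6 CAG (Gln): third position 2-fold.
Codon 7 AUG (Met): third position 1-fold.
Four-fold degenerate third positions: 2.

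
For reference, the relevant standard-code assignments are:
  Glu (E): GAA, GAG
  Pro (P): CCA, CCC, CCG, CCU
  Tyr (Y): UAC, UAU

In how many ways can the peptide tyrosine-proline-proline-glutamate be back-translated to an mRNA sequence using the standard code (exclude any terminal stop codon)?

Tyr: 2 codons.
Pro: 4 codons.
Pro: 4 codons.
Glu: 2 codons.
2 × 4 × 4 × 2 = 64.

64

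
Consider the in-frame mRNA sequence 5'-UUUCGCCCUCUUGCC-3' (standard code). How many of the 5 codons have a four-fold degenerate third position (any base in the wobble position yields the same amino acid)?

4

Codon 1 UUU (Phe): third position 2-fold.
Codon 2 CGC (Arg): third position 4-fold.
Codon 3 CCU (Pro): third position 4-fold.
Codon 4 CUU (Leu): third position 4-fold.
Codon 5 GCC (Ala): third position 4-fold.
Four-fold degenerate third positions: 4.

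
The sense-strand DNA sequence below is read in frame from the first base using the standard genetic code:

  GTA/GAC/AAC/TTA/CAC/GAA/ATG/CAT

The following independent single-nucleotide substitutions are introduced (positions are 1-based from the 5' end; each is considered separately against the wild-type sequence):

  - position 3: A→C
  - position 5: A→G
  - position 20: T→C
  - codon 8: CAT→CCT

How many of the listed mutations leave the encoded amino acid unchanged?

1

Codon 1: GTA (Val) → GTC (Val) — synonymous.
Codon 2: GAC (Asp) → GGC (Gly) — missense.
Codon 7: ATG (Met) → ACG (Thr) — missense.
Codon 8: CAT (His) → CCT (Pro) — missense.
Synonymous: 1 of 4.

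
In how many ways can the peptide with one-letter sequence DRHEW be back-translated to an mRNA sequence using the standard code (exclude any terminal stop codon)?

48

Asp: 2 codons.
Arg: 6 codons.
His: 2 codons.
Glu: 2 codons.
Trp: 1 codon.
2 × 6 × 2 × 2 × 1 = 48.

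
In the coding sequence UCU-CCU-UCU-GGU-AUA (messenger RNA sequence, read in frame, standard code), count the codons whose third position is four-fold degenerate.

Codon 1 UCU (Ser): third position 4-fold.
Codon 2 CCU (Pro): third position 4-fold.
Codon 3 UCU (Ser): third position 4-fold.
Codon 4 GGU (Gly): third position 4-fold.
Codon 5 AUA (Ile): third position 3-fold.
Four-fold degenerate third positions: 4.

4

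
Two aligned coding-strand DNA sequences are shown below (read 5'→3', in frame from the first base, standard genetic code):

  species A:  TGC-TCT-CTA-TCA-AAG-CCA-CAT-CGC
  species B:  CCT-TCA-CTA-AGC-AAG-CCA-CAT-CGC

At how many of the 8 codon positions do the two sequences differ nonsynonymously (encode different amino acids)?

Codon 1: TGC Cys / CCT Pro — nonsynonymous.
Codon 2: TCT Ser / TCA Ser — synonymous.
Codon 3: CTA Leu / CTA Leu — identical.
Codon 4: TCA Ser / AGC Ser — synonymous.
Codon 5: AAG Lys / AAG Lys — identical.
Codon 6: CCA Pro / CCA Pro — identical.
Codon 7: CAT His / CAT His — identical.
Codon 8: CGC Arg / CGC Arg — identical.
Nonsynonymous differences: 1.

1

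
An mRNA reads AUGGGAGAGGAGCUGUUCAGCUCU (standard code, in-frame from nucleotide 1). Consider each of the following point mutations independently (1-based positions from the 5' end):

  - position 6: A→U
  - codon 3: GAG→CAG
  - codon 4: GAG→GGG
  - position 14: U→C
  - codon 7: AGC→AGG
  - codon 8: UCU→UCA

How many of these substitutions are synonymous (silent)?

Codon 2: GGA (Gly) → GGU (Gly) — synonymous.
Codon 3: GAG (Glu) → CAG (Gln) — missense.
Codon 4: GAG (Glu) → GGG (Gly) — missense.
Codon 5: CUG (Leu) → CCG (Pro) — missense.
Codon 7: AGC (Ser) → AGG (Arg) — missense.
Codon 8: UCU (Ser) → UCA (Ser) — synonymous.
Synonymous: 2 of 6.

2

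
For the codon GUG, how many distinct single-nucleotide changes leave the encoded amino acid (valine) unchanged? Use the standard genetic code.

Position 1: none → 0 synonymous.
Position 2: none → 0 synonymous.
Position 3: GUU, GUC, GUA → 3 synonymous.
Total: 0 + 0 + 3 = 3.

3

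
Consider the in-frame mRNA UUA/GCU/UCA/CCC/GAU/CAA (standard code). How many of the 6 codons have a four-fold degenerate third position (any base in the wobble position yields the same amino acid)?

Codon 1 UUA (Leu): third position 2-fold.
Codon 2 GCU (Ala): third position 4-fold.
Codon 3 UCA (Ser): third position 4-fold.
Codon 4 CCC (Pro): third position 4-fold.
Codon 5 GAU (Asp): third position 2-fold.
Codon 6 CAA (Gln): third position 2-fold.
Four-fold degenerate third positions: 3.

3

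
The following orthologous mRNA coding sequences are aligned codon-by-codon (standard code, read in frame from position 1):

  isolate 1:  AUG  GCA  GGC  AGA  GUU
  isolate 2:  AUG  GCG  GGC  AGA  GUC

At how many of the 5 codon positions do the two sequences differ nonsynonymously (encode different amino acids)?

0

Codon 1: AUG Met / AUG Met — identical.
Codon 2: GCA Ala / GCG Ala — synonymous.
Codon 3: GGC Gly / GGC Gly — identical.
Codon 4: AGA Arg / AGA Arg — identical.
Codon 5: GUU Val / GUC Val — synonymous.
Nonsynonymous differences: 0.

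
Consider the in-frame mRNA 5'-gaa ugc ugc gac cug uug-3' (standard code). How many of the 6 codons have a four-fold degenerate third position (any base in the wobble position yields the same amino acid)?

1

Codon 1 GAA (Glu): third position 2-fold.
Codon 2 UGC (Cys): third position 2-fold.
Codon 3 UGC (Cys): third position 2-fold.
Codon 4 GAC (Asp): third position 2-fold.
Codon 5 CUG (Leu): third position 4-fold.
Codon 6 UUG (Leu): third position 2-fold.
Four-fold degenerate third positions: 1.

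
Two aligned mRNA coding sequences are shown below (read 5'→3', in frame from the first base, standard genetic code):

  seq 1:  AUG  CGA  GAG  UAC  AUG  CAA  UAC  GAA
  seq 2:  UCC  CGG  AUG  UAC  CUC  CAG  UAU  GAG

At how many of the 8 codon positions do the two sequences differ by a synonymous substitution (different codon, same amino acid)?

Codon 1: AUG Met / UCC Ser — nonsynonymous.
Codon 2: CGA Arg / CGG Arg — synonymous.
Codon 3: GAG Glu / AUG Met — nonsynonymous.
Codon 4: UAC Tyr / UAC Tyr — identical.
Codon 5: AUG Met / CUC Leu — nonsynonymous.
Codon 6: CAA Gln / CAG Gln — synonymous.
Codon 7: UAC Tyr / UAU Tyr — synonymous.
Codon 8: GAA Glu / GAG Glu — synonymous.
Synonymous differences: 4.

4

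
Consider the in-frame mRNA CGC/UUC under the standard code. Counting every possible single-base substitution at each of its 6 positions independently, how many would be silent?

Codon 1 (CGC, Arg): 3 synonymous substitutions.
Codon 2 (UUC, Phe): 1 synonymous substitution.
Total: 3 + 1 = 4.

4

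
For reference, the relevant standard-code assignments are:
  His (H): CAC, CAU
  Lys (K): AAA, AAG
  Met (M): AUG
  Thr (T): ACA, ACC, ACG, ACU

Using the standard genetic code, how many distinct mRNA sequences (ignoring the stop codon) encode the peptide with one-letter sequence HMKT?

His: 2 codons.
Met: 1 codon.
Lys: 2 codons.
Thr: 4 codons.
2 × 1 × 2 × 4 = 16.

16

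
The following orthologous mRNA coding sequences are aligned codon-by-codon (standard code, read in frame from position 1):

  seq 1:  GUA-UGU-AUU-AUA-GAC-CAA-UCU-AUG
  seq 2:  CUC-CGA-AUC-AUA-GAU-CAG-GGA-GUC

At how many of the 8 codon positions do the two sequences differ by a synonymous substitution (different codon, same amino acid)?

Codon 1: GUA Val / CUC Leu — nonsynonymous.
Codon 2: UGU Cys / CGA Arg — nonsynonymous.
Codon 3: AUU Ile / AUC Ile — synonymous.
Codon 4: AUA Ile / AUA Ile — identical.
Codon 5: GAC Asp / GAU Asp — synonymous.
Codon 6: CAA Gln / CAG Gln — synonymous.
Codon 7: UCU Ser / GGA Gly — nonsynonymous.
Codon 8: AUG Met / GUC Val — nonsynonymous.
Synonymous differences: 3.

3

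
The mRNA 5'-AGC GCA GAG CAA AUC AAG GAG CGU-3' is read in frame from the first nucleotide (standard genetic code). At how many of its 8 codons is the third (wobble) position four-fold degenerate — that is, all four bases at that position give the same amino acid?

Codon 1 AGC (Ser): third position 2-fold.
Codon 2 GCA (Ala): third position 4-fold.
Codon 3 GAG (Glu): third position 2-fold.
Codon 4 CAA (Gln): third position 2-fold.
Codon 5 AUC (Ile): third position 3-fold.
Codon 6 AAG (Lys): third position 2-fold.
Codon 7 GAG (Glu): third position 2-fold.
Codon 8 CGU (Arg): third position 4-fold.
Four-fold degenerate third positions: 2.

2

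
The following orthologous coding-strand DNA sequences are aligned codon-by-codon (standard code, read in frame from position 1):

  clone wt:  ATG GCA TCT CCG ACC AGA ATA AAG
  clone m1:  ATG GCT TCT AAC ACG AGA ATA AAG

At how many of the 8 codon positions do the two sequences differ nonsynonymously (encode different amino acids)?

1

Codon 1: ATG Met / ATG Met — identical.
Codon 2: GCA Ala / GCT Ala — synonymous.
Codon 3: TCT Ser / TCT Ser — identical.
Codon 4: CCG Pro / AAC Asn — nonsynonymous.
Codon 5: ACC Thr / ACG Thr — synonymous.
Codon 6: AGA Arg / AGA Arg — identical.
Codon 7: ATA Ile / ATA Ile — identical.
Codon 8: AAG Lys / AAG Lys — identical.
Nonsynonymous differences: 1.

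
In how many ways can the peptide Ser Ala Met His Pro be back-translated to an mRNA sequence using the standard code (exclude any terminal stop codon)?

192

Ser: 6 codons.
Ala: 4 codons.
Met: 1 codon.
His: 2 codons.
Pro: 4 codons.
6 × 4 × 1 × 2 × 4 = 192.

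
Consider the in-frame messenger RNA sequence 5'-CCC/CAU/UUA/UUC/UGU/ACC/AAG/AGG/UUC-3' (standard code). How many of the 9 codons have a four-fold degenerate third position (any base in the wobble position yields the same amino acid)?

2

Codon 1 CCC (Pro): third position 4-fold.
Codon 2 CAU (His): third position 2-fold.
Codon 3 UUA (Leu): third position 2-fold.
Codon 4 UUC (Phe): third position 2-fold.
Codon 5 UGU (Cys): third position 2-fold.
Codon 6 ACC (Thr): third position 4-fold.
Codon 7 AAG (Lys): third position 2-fold.
Codon 8 AGG (Arg): third position 2-fold.
Codon 9 UUC (Phe): third position 2-fold.
Four-fold degenerate third positions: 2.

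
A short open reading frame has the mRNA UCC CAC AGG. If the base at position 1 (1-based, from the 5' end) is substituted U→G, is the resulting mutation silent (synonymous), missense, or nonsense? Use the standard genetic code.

missense

Position 1 falls in codon 1: UCC → Ser.
After the substitution the codon is GCC → Ala.
Ser ≠ Ala, so this is a missense mutation.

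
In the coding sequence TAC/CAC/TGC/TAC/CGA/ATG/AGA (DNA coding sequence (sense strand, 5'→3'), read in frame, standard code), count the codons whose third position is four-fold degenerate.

Codon 1 TAC (Tyr): third position 2-fold.
Codon 2 CAC (His): third position 2-fold.
Codon 3 TGC (Cys): third position 2-fold.
Codon 4 TAC (Tyr): third position 2-fold.
Codon 5 CGA (Arg): third position 4-fold.
Codon 6 ATG (Met): third position 1-fold.
Codon 7 AGA (Arg): third position 2-fold.
Four-fold degenerate third positions: 1.

1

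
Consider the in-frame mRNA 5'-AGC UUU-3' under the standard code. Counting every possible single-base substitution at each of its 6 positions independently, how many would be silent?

2

Codon 1 (AGC, Ser): 1 synonymous substitution.
Codon 2 (UUU, Phe): 1 synonymous substitution.
Total: 1 + 1 = 2.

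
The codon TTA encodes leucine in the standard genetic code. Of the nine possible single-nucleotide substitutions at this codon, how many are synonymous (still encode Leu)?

2

Position 1: CTA → 1 synonymous.
Position 2: none → 0 synonymous.
Position 3: TTG → 1 synonymous.
Total: 1 + 0 + 1 = 2.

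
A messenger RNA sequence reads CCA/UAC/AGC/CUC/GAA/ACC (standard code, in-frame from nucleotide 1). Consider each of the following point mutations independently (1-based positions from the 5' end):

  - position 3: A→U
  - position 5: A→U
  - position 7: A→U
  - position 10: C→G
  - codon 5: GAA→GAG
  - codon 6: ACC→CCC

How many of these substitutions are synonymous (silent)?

Codon 1: CCA (Pro) → CCU (Pro) — synonymous.
Codon 2: UAC (Tyr) → UUC (Phe) — missense.
Codon 3: AGC (Ser) → UGC (Cys) — missense.
Codon 4: CUC (Leu) → GUC (Val) — missense.
Codon 5: GAA (Glu) → GAG (Glu) — synonymous.
Codon 6: ACC (Thr) → CCC (Pro) — missense.
Synonymous: 2 of 6.

2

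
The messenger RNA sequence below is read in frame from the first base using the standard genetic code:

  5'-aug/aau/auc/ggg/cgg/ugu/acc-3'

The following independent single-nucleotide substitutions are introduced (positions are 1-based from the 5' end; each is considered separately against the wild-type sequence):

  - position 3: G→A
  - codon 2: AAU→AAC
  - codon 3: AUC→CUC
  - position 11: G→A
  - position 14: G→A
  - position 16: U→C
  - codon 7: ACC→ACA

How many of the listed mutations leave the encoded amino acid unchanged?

Codon 1: AUG (Met) → AUA (Ile) — missense.
Codon 2: AAU (Asn) → AAC (Asn) — synonymous.
Codon 3: AUC (Ile) → CUC (Leu) — missense.
Codon 4: GGG (Gly) → GAG (Glu) — missense.
Codon 5: CGG (Arg) → CAG (Gln) — missense.
Codon 6: UGU (Cys) → CGU (Arg) — missense.
Codon 7: ACC (Thr) → ACA (Thr) — synonymous.
Synonymous: 2 of 7.

2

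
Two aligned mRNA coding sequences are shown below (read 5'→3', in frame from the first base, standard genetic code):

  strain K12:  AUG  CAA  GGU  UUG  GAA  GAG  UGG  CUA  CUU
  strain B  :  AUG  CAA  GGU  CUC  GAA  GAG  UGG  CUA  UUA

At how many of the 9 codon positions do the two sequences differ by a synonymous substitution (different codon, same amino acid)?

2

Codon 1: AUG Met / AUG Met — identical.
Codon 2: CAA Gln / CAA Gln — identical.
Codon 3: GGU Gly / GGU Gly — identical.
Codon 4: UUG Leu / CUC Leu — synonymous.
Codon 5: GAA Glu / GAA Glu — identical.
Codon 6: GAG Glu / GAG Glu — identical.
Codon 7: UGG Trp / UGG Trp — identical.
Codon 8: CUA Leu / CUA Leu — identical.
Codon 9: CUU Leu / UUA Leu — synonymous.
Synonymous differences: 2.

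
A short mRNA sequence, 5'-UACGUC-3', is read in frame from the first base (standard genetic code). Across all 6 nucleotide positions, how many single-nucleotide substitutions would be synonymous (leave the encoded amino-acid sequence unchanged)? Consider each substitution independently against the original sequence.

Codon 1 (UAC, Tyr): 1 synonymous substitution.
Codon 2 (GUC, Val): 3 synonymous substitutions.
Total: 1 + 3 = 4.

4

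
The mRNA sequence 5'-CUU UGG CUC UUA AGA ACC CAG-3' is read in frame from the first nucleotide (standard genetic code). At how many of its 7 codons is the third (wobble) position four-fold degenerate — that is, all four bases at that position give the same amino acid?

Codon 1 CUU (Leu): third position 4-fold.
Codon 2 UGG (Trp): third position 1-fold.
Codon 3 CUC (Leu): third position 4-fold.
Codon 4 UUA (Leu): third position 2-fold.
Codon 5 AGA (Arg): third position 2-fold.
Codon 6 ACC (Thr): third position 4-fold.
Codon 7 CAG (Gln): third position 2-fold.
Four-fold degenerate third positions: 3.

3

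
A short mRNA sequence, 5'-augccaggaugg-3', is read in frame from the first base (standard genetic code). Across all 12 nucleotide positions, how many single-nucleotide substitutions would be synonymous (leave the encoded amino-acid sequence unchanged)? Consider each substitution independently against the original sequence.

Codon 1 (AUG, Met): 0 synonymous substitutions.
Codon 2 (CCA, Pro): 3 synonymous substitutions.
Codon 3 (GGA, Gly): 3 synonymous substitutions.
Codon 4 (UGG, Trp): 0 synonymous substitutions.
Total: 0 + 3 + 3 + 0 = 6.

6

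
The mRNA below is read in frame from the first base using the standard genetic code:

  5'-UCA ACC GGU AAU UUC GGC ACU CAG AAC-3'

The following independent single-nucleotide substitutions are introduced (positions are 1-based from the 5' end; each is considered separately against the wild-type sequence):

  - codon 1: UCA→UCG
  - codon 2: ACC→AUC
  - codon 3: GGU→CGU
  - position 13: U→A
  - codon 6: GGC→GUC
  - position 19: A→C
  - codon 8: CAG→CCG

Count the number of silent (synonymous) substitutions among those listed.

Codon 1: UCA (Ser) → UCG (Ser) — synonymous.
Codon 2: ACC (Thr) → AUC (Ile) — missense.
Codon 3: GGU (Gly) → CGU (Arg) — missense.
Codon 5: UUC (Phe) → AUC (Ile) — missense.
Codon 6: GGC (Gly) → GUC (Val) — missense.
Codon 7: ACU (Thr) → CCU (Pro) — missense.
Codon 8: CAG (Gln) → CCG (Pro) — missense.
Synonymous: 1 of 7.

1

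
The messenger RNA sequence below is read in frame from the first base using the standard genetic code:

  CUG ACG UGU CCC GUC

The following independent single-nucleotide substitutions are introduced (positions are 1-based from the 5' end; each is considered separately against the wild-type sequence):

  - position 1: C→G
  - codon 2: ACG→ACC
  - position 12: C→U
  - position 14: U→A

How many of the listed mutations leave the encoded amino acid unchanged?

Codon 1: CUG (Leu) → GUG (Val) — missense.
Codon 2: ACG (Thr) → ACC (Thr) — synonymous.
Codon 4: CCC (Pro) → CCU (Pro) — synonymous.
Codon 5: GUC (Val) → GAC (Asp) — missense.
Synonymous: 2 of 4.

2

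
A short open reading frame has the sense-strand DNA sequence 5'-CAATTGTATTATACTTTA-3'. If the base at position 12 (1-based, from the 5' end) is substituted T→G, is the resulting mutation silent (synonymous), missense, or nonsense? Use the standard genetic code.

Position 12 falls in codon 4: TAT → Tyr.
After the substitution the codon is TAG → Stop.
The new codon is a stop codon, so this is a nonsense mutation.

nonsense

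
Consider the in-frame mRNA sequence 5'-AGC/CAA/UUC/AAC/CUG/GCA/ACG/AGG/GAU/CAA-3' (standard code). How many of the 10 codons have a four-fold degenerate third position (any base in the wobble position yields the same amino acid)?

3

Codon 1 AGC (Ser): third position 2-fold.
Codon 2 CAA (Gln): third position 2-fold.
Codon 3 UUC (Phe): third position 2-fold.
Codon 4 AAC (Asn): third position 2-fold.
Codon 5 CUG (Leu): third position 4-fold.
Codon 6 GCA (Ala): third position 4-fold.
Codon 7 ACG (Thr): third position 4-fold.
Codon 8 AGG (Arg): third position 2-fold.
Codon 9 GAU (Asp): third position 2-fold.
Codon 10 CAA (Gln): third position 2-fold.
Four-fold degenerate third positions: 3.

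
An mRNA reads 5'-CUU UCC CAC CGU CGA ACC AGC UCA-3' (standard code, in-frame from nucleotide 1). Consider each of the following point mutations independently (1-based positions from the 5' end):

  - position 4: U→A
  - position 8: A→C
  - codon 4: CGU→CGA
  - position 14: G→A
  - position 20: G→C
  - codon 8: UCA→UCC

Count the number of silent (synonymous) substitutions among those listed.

Codon 2: UCC (Ser) → ACC (Thr) — missense.
Codon 3: CAC (His) → CCC (Pro) — missense.
Codon 4: CGU (Arg) → CGA (Arg) — synonymous.
Codon 5: CGA (Arg) → CAA (Gln) — missense.
Codon 7: AGC (Ser) → ACC (Thr) — missense.
Codon 8: UCA (Ser) → UCC (Ser) — synonymous.
Synonymous: 2 of 6.

2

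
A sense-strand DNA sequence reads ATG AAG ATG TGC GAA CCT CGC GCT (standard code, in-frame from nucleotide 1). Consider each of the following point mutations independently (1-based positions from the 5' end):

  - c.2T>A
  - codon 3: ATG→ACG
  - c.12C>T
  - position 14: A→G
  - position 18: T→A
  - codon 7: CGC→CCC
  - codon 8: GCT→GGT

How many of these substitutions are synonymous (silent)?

Codon 1: ATG (Met) → AAG (Lys) — missense.
Codon 3: ATG (Met) → ACG (Thr) — missense.
Codon 4: TGC (Cys) → TGT (Cys) — synonymous.
Codon 5: GAA (Glu) → GGA (Gly) — missense.
Codon 6: CCT (Pro) → CCA (Pro) — synonymous.
Codon 7: CGC (Arg) → CCC (Pro) — missense.
Codon 8: GCT (Ala) → GGT (Gly) — missense.
Synonymous: 2 of 7.

2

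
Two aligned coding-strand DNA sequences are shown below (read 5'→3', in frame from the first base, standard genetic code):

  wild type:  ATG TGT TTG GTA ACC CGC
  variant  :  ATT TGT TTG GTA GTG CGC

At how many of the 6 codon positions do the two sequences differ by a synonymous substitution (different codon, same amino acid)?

0

Codon 1: ATG Met / ATT Ile — nonsynonymous.
Codon 2: TGT Cys / TGT Cys — identical.
Codon 3: TTG Leu / TTG Leu — identical.
Codon 4: GTA Val / GTA Val — identical.
Codon 5: ACC Thr / GTG Val — nonsynonymous.
Codon 6: CGC Arg / CGC Arg — identical.
Synonymous differences: 0.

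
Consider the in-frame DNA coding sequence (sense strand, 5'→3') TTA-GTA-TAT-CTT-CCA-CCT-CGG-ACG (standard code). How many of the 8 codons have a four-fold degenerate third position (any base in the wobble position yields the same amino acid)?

Codon 1 TTA (Leu): third position 2-fold.
Codon 2 GTA (Val): third position 4-fold.
Codon 3 TAT (Tyr): third position 2-fold.
Codon 4 CTT (Leu): third position 4-fold.
Codon 5 CCA (Pro): third position 4-fold.
Codon 6 CCT (Pro): third position 4-fold.
Codon 7 CGG (Arg): third position 4-fold.
Codon 8 ACG (Thr): third position 4-fold.
Four-fold degenerate third positions: 6.

6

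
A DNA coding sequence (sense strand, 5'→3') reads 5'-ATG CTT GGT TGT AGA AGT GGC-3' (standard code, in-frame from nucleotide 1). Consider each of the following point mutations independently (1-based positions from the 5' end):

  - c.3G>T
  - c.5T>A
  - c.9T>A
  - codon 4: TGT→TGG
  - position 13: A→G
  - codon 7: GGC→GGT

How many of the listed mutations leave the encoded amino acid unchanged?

Codon 1: ATG (Met) → ATT (Ile) — missense.
Codon 2: CTT (Leu) → CAT (His) — missense.
Codon 3: GGT (Gly) → GGA (Gly) — synonymous.
Codon 4: TGT (Cys) → TGG (Trp) — missense.
Codon 5: AGA (Arg) → GGA (Gly) — missense.
Codon 7: GGC (Gly) → GGT (Gly) — synonymous.
Synonymous: 2 of 6.

2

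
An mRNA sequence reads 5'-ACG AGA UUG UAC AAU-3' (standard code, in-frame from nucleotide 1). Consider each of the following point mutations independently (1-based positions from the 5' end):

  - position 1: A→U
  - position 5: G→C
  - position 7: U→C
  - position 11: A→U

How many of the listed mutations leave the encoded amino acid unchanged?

1

Codon 1: ACG (Thr) → UCG (Ser) — missense.
Codon 2: AGA (Arg) → ACA (Thr) — missense.
Codon 3: UUG (Leu) → CUG (Leu) — synonymous.
Codon 4: UAC (Tyr) → UUC (Phe) — missense.
Synonymous: 1 of 4.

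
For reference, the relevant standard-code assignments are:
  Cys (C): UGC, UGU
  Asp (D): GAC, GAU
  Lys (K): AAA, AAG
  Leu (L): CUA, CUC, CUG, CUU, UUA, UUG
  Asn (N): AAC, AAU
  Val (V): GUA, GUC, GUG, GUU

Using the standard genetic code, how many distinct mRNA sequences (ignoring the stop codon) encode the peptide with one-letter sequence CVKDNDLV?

Cys: 2 codons.
Val: 4 codons.
Lys: 2 codons.
Asp: 2 codons.
Asn: 2 codons.
Asp: 2 codons.
Leu: 6 codons.
Val: 4 codons.
2 × 4 × 2 × 2 × 2 × 2 × 6 × 4 = 3072.

3072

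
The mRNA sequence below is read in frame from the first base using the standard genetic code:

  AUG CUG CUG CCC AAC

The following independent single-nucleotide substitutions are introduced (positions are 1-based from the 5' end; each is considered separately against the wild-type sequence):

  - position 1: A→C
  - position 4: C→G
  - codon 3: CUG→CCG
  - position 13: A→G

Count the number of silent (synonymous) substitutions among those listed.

Codon 1: AUG (Met) → CUG (Leu) — missense.
Codon 2: CUG (Leu) → GUG (Val) — missense.
Codon 3: CUG (Leu) → CCG (Pro) — missense.
Codon 5: AAC (Asn) → GAC (Asp) — missense.
Synonymous: 0 of 4.

0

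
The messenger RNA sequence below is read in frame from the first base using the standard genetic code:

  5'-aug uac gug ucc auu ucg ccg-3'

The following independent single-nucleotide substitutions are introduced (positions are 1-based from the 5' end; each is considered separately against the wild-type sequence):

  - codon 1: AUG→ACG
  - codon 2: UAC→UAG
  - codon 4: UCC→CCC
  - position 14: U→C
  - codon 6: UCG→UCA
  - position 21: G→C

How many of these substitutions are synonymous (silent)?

2

Codon 1: AUG (Met) → ACG (Thr) — missense.
Codon 2: UAC (Tyr) → UAG (Stop) — nonsense.
Codon 4: UCC (Ser) → CCC (Pro) — missense.
Codon 5: AUU (Ile) → ACU (Thr) — missense.
Codon 6: UCG (Ser) → UCA (Ser) — synonymous.
Codon 7: CCG (Pro) → CCC (Pro) — synonymous.
Synonymous: 2 of 6.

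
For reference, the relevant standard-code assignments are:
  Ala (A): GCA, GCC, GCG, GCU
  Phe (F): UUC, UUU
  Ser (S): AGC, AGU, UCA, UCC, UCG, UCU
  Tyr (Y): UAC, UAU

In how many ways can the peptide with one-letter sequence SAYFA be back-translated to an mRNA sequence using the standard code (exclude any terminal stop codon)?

Ser: 6 codons.
Ala: 4 codons.
Tyr: 2 codons.
Phe: 2 codons.
Ala: 4 codons.
6 × 4 × 2 × 2 × 4 = 384.

384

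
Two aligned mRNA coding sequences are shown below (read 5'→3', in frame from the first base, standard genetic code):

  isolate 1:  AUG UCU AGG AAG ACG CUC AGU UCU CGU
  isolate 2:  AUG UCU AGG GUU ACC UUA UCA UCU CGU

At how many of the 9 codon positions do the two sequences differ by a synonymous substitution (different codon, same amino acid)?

Codon 1: AUG Met / AUG Met — identical.
Codon 2: UCU Ser / UCU Ser — identical.
Codon 3: AGG Arg / AGG Arg — identical.
Codon 4: AAG Lys / GUU Val — nonsynonymous.
Codon 5: ACG Thr / ACC Thr — synonymous.
Codon 6: CUC Leu / UUA Leu — synonymous.
Codon 7: AGU Ser / UCA Ser — synonymous.
Codon 8: UCU Ser / UCU Ser — identical.
Codon 9: CGU Arg / CGU Arg — identical.
Synonymous differences: 3.

3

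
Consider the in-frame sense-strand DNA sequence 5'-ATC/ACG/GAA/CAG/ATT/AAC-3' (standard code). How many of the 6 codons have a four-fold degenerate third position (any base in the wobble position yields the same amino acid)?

Codon 1 ATC (Ile): third position 3-fold.
Codon 2 ACG (Thr): third position 4-fold.
Codon 3 GAA (Glu): third position 2-fold.
Codon 4 CAG (Gln): third position 2-fold.
Codon 5 ATT (Ile): third position 3-fold.
Codon 6 AAC (Asn): third position 2-fold.
Four-fold degenerate third positions: 1.

1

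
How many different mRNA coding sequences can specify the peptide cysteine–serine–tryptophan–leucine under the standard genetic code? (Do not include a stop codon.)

Cys: 2 codons.
Ser: 6 codons.
Trp: 1 codon.
Leu: 6 codons.
2 × 6 × 1 × 6 = 72.

72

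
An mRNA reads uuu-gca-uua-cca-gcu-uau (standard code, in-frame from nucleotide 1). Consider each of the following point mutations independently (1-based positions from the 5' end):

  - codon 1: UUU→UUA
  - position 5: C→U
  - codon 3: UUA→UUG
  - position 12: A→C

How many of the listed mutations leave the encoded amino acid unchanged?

Codon 1: UUU (Phe) → UUA (Leu) — missense.
Codon 2: GCA (Ala) → GUA (Val) — missense.
Codon 3: UUA (Leu) → UUG (Leu) — synonymous.
Codon 4: CCA (Pro) → CCC (Pro) — synonymous.
Synonymous: 2 of 4.

2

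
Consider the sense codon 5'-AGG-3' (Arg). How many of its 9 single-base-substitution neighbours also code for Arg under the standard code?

2

Position 1: CGG → 1 synonymous.
Position 2: none → 0 synonymous.
Position 3: AGA → 1 synonymous.
Total: 1 + 0 + 1 = 2.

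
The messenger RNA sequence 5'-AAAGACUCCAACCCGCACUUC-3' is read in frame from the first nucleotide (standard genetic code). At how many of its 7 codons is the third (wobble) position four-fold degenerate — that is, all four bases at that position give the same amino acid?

Codon 1 AAA (Lys): third position 2-fold.
Codon 2 GAC (Asp): third position 2-fold.
Codon 3 UCC (Ser): third position 4-fold.
Codon 4 AAC (Asn): third position 2-fold.
Codon 5 CCG (Pro): third position 4-fold.
Codon 6 CAC (His): third position 2-fold.
Codon 7 UUC (Phe): third position 2-fold.
Four-fold degenerate third positions: 2.

2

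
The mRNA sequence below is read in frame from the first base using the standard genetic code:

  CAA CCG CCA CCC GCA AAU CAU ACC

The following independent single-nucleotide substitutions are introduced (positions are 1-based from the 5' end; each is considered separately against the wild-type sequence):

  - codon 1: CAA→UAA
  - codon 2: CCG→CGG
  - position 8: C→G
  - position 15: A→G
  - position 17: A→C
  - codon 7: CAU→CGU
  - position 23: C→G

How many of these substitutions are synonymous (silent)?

1

Codon 1: CAA (Gln) → UAA (Stop) — nonsense.
Codon 2: CCG (Pro) → CGG (Arg) — missense.
Codon 3: CCA (Pro) → CGA (Arg) — missense.
Codon 5: GCA (Ala) → GCG (Ala) — synonymous.
Codon 6: AAU (Asn) → ACU (Thr) — missense.
Codon 7: CAU (His) → CGU (Arg) — missense.
Codon 8: ACC (Thr) → AGC (Ser) — missense.
Synonymous: 1 of 7.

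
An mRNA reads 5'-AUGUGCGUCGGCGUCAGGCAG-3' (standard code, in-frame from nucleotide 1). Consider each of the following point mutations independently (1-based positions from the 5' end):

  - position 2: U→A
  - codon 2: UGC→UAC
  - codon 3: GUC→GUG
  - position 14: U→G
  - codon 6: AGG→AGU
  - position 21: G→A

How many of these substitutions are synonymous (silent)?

Codon 1: AUG (Met) → AAG (Lys) — missense.
Codon 2: UGC (Cys) → UAC (Tyr) — missense.
Codon 3: GUC (Val) → GUG (Val) — synonymous.
Codon 5: GUC (Val) → GGC (Gly) — missense.
Codon 6: AGG (Arg) → AGU (Ser) — missense.
Codon 7: CAG (Gln) → CAA (Gln) — synonymous.
Synonymous: 2 of 6.

2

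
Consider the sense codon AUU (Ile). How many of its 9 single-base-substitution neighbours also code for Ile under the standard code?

Position 1: none → 0 synonymous.
Position 2: none → 0 synonymous.
Position 3: AUC, AUA → 2 synonymous.
Total: 0 + 0 + 2 = 2.

2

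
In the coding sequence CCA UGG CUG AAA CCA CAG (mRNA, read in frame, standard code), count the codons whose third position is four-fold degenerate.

Codon 1 CCA (Pro): third position 4-fold.
Codon 2 UGG (Trp): third position 1-fold.
Codon 3 CUG (Leu): third position 4-fold.
Codon 4 AAA (Lys): third position 2-fold.
Codon 5 CCA (Pro): third position 4-fold.
Codon 6 CAG (Gln): third position 2-fold.
Four-fold degenerate third positions: 3.

3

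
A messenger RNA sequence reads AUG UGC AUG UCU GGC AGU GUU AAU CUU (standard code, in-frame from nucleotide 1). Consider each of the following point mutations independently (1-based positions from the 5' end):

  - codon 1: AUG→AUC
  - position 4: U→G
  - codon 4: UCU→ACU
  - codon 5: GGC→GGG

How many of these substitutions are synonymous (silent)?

Codon 1: AUG (Met) → AUC (Ile) — missense.
Codon 2: UGC (Cys) → GGC (Gly) — missense.
Codon 4: UCU (Ser) → ACU (Thr) — missense.
Codon 5: GGC (Gly) → GGG (Gly) — synonymous.
Synonymous: 1 of 4.

1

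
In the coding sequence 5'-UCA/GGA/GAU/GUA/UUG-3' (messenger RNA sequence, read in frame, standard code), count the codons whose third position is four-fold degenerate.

3

Codon 1 UCA (Ser): third position 4-fold.
Codon 2 GGA (Gly): third position 4-fold.
Codon 3 GAU (Asp): third position 2-fold.
Codon 4 GUA (Val): third position 4-fold.
Codon 5 UUG (Leu): third position 2-fold.
Four-fold degenerate third positions: 3.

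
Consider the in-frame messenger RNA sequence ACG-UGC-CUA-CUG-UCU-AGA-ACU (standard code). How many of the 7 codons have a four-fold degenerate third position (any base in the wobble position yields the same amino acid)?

Codon 1 ACG (Thr): third position 4-fold.
Codon 2 UGC (Cys): third position 2-fold.
Codon 3 CUA (Leu): third position 4-fold.
Codon 4 CUG (Leu): third position 4-fold.
Codon 5 UCU (Ser): third position 4-fold.
Codon 6 AGA (Arg): third position 2-fold.
Codon 7 ACU (Thr): third position 4-fold.
Four-fold degenerate third positions: 5.

5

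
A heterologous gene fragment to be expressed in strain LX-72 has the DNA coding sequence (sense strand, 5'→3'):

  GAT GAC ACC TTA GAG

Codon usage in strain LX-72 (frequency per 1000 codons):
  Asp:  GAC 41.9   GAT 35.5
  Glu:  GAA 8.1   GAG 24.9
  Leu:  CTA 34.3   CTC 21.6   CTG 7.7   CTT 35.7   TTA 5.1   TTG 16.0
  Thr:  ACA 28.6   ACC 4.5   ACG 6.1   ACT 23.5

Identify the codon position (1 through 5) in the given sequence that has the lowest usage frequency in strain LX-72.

3

Codon 1 GAT (Asp): 35.5 per 1000.
Codon 2 GAC (Asp): 41.9 per 1000.
Codon 3 ACC (Thr): 4.5 per 1000.
Codon 4 TTA (Leu): 5.1 per 1000.
Codon 5 GAG (Glu): 24.9 per 1000.
Lowest frequency is 4.5 at codon 3.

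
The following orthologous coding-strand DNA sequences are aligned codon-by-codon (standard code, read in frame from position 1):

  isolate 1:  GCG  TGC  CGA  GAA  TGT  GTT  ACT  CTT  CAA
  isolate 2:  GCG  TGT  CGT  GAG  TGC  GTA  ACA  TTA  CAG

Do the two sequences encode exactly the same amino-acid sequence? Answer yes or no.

yes

Codon 1: GCG Ala / GCG Ala — identical.
Codon 2: TGC Cys / TGT Cys — synonymous.
Codon 3: CGA Arg / CGT Arg — synonymous.
Codon 4: GAA Glu / GAG Glu — synonymous.
Codon 5: TGT Cys / TGC Cys — synonymous.
Codon 6: GTT Val / GTA Val — synonymous.
Codon 7: ACT Thr / ACA Thr — synonymous.
Codon 8: CTT Leu / TTA Leu — synonymous.
Codon 9: CAA Gln / CAG Gln — synonymous.
Nonsynonymous differences: 0 → same protein.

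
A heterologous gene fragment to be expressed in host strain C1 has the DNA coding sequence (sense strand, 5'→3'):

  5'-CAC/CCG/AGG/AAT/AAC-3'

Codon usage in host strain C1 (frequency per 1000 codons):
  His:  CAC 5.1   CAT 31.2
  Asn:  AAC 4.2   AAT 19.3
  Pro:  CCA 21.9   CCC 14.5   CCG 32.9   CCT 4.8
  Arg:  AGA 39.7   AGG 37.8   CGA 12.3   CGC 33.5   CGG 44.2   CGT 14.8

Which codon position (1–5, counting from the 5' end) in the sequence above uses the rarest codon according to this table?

5

Codon 1 CAC (His): 5.1 per 1000.
Codon 2 CCG (Pro): 32.9 per 1000.
Codon 3 AGG (Arg): 37.8 per 1000.
Codon 4 AAT (Asn): 19.3 per 1000.
Codon 5 AAC (Asn): 4.2 per 1000.
Lowest frequency is 4.2 at codon 5.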